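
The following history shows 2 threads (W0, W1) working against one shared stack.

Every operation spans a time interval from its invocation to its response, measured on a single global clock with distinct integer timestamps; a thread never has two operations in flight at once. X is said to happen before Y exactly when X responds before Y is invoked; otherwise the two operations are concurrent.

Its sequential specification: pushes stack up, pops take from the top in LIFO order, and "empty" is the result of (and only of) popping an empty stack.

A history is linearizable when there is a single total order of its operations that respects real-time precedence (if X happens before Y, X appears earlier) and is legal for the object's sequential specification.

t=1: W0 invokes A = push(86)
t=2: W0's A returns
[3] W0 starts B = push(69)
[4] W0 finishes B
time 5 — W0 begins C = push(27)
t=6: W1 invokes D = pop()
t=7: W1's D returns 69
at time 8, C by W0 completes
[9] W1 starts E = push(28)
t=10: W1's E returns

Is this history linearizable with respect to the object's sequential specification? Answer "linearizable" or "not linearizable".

one valid linearization: A, B, D, C, E
after step 1 (A push(86)): stack <86>
after step 2 (B push(69)): stack <86,69>
after step 3 (D pop() → 69): stack <86>
after step 4 (C push(27)): stack <86,27>
after step 5 (E push(28)): stack <86,27,28>

linearizable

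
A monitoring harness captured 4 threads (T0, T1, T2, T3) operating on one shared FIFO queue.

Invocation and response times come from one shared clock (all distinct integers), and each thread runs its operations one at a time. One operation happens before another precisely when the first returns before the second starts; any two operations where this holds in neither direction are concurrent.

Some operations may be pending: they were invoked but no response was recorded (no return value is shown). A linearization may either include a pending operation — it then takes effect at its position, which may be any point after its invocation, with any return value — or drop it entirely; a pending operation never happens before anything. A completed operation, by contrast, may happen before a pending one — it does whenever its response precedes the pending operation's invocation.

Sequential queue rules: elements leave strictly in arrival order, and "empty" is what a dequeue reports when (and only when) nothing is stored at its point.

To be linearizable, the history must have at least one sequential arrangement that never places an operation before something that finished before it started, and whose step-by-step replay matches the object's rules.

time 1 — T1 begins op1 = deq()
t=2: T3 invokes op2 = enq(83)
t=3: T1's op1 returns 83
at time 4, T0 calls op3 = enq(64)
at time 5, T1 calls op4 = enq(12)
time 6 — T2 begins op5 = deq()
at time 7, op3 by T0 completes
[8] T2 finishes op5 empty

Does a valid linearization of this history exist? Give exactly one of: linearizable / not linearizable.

linearizable

witness order: op2, op1, op5, op3
step 1: op2 enq(83) (pending, included) — queue <83>
step 2: op1 deq() → 83 — queue <>
step 3: op5 deq() → empty — queue <>
step 4: op3 enq(64) — queue <64>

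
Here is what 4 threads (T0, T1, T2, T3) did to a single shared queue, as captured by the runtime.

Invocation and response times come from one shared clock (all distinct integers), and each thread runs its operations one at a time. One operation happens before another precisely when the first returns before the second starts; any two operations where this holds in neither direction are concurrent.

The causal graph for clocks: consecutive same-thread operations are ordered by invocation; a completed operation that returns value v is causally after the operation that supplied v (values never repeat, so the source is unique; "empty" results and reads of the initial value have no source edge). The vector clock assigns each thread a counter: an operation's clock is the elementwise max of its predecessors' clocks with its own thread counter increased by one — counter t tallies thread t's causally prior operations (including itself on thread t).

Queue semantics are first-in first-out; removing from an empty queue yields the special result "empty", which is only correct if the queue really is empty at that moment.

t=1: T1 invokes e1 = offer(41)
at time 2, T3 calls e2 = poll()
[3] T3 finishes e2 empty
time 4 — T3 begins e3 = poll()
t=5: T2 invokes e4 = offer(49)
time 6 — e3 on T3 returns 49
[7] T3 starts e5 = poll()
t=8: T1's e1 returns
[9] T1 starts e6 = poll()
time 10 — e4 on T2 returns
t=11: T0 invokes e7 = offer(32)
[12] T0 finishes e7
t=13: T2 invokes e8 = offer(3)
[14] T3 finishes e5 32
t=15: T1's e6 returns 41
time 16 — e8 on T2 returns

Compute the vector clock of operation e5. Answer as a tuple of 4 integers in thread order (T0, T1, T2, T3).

e2 (invocation 2): nothing precedes it; T3's component alone gives (0, 0, 0, 1)
e4 (invocation 5): nothing precedes it; T2's component alone gives (0, 0, 1, 0)
e1 (invocation 1): nothing precedes it; T1's component alone gives (0, 1, 0, 0)
e7 (invocation 11): nothing precedes it; T0's component alone gives (1, 0, 0, 0)
invoked at 13, e8 merges VC(e4)=(0, 0, 1, 0) and bumps T2's slot → (0, 0, 2, 0)
invoked at 9, e6 merges VC(e1)=(0, 1, 0, 0) and bumps T1's slot → (0, 2, 0, 0)
invoked at 4, e3 merges VC(e2)=(0, 0, 0, 1), VC(e4)=(0, 0, 1, 0) and bumps T3's slot → (0, 0, 1, 2)
invoked at 7, e5 merges VC(e3)=(0, 0, 1, 2), VC(e7)=(1, 0, 0, 0) and bumps T3's slot → (1, 0, 1, 3)
target: VC(e5) = (1, 0, 1, 3)

(1, 0, 1, 3)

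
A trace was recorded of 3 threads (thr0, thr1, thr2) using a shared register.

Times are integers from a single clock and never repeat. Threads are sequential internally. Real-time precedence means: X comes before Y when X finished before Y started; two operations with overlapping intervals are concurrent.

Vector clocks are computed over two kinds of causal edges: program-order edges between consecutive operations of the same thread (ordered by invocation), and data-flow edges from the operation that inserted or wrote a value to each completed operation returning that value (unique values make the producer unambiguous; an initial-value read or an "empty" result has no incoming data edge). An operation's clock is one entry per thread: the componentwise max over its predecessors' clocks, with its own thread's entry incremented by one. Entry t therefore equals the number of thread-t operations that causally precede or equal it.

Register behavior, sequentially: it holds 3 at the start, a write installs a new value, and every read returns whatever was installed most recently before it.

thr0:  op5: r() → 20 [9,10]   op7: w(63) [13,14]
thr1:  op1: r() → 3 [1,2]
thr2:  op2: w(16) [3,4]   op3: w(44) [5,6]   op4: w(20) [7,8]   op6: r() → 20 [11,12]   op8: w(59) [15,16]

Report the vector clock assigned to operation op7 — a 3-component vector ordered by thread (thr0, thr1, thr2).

(2, 0, 3)

no predecessors for op2 (invoked 3): thr2 increments from zero → (0, 0, 1)
no predecessors for op1 (invoked 1): thr1 increments from zero → (0, 1, 0)
from VC(op2)=(0, 0, 1), op3 (invoked 5) maxes components and bumps thr2 → (0, 0, 2)
from VC(op3)=(0, 0, 2), op4 (invoked 7) maxes components and bumps thr2 → (0, 0, 3)
from VC(op4)=(0, 0, 3), op6 (invoked 11) maxes components and bumps thr2 → (0, 0, 4)
from VC(op4)=(0, 0, 3), op5 (invoked 9) maxes components and bumps thr0 → (1, 0, 3)
from VC(op6)=(0, 0, 4), op8 (invoked 15) maxes components and bumps thr2 → (0, 0, 5)
from VC(op5)=(1, 0, 3), op7 (invoked 13) maxes components and bumps thr0 → (2, 0, 3)
target: VC(op7) = (2, 0, 3)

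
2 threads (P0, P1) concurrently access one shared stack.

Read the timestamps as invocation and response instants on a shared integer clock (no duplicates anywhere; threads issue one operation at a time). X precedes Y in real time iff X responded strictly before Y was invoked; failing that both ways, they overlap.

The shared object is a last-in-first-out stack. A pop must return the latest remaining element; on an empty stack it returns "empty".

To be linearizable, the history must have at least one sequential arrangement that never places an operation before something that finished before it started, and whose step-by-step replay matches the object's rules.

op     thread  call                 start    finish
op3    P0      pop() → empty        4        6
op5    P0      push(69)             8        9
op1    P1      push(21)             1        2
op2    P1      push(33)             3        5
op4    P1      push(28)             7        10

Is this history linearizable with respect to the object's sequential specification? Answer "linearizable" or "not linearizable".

not linearizable

cut after 5 events: linearizable; cut after 6 events (op3 responds, time 6): not linearizable
every one of the 2 real-time-consistent orders over 3 completed stack ops fails the sequential spec
take op1, op2, op3: step 3 already fails, because op3 pop() → empty cannot occur there
take op1, op3, op2: step 2 already fails, because op3 pop() → empty cannot occur there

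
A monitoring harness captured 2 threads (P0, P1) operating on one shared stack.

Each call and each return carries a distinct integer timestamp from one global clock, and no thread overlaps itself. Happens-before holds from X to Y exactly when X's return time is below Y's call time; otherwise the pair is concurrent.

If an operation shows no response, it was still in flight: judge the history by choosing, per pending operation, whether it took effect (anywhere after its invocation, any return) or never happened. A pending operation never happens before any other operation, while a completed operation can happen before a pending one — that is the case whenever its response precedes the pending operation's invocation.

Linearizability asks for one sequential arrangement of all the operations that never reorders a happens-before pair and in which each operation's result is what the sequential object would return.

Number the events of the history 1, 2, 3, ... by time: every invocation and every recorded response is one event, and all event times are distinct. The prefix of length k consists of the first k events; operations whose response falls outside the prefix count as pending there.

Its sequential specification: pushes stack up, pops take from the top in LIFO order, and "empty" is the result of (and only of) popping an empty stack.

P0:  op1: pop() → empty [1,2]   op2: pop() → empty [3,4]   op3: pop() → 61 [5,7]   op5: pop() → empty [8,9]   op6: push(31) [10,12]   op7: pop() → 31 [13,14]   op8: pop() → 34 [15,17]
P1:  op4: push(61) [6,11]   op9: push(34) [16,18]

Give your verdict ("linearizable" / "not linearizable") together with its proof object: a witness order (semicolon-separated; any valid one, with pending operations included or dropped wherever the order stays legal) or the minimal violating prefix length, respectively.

linearizable — witness: op1; op2; op4; op3; op5; op6; op7; op9; op8

step 1: op1 pop() → empty — stack <>
step 2: op2 pop() → empty — stack <>
step 3: op4 push(61) — stack <61>
step 4: op3 pop() → 61 — stack <>
step 5: op5 pop() → empty — stack <>
step 6: op6 push(31) — stack <31>
step 7: op7 pop() → 31 — stack <>
step 8: op9 push(34) — stack <34>
step 9: op8 pop() → 34 — stack <>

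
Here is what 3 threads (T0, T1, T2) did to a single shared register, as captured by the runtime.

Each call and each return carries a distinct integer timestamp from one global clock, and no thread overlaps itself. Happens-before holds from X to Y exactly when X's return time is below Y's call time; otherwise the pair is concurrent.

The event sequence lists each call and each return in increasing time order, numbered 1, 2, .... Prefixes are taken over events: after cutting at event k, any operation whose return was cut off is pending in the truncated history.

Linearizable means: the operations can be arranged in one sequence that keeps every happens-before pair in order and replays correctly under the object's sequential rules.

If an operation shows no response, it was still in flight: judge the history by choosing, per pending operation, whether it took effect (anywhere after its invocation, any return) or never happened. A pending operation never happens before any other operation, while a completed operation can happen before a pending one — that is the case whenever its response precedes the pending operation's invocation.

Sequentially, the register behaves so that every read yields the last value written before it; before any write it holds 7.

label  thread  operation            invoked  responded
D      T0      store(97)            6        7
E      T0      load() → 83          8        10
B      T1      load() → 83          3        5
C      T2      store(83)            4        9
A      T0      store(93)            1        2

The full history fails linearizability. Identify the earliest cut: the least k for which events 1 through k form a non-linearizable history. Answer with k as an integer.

10

one valid order for events 1..9 is A, C, B, D:
step 1: A store(93) — value 93
step 2: C store(83) — value 83
step 3: B load() → 83 — value 83
step 4: D store(97) — value 97
with event 10 included (E responding at time 10), all real-time-consistent orders fail
e.g. A, B, C, D, E: illegal at step 2, since B load() → 83 cannot apply there
e.g. A, B, D, C, E: illegal at step 2, since B load() → 83 cannot apply there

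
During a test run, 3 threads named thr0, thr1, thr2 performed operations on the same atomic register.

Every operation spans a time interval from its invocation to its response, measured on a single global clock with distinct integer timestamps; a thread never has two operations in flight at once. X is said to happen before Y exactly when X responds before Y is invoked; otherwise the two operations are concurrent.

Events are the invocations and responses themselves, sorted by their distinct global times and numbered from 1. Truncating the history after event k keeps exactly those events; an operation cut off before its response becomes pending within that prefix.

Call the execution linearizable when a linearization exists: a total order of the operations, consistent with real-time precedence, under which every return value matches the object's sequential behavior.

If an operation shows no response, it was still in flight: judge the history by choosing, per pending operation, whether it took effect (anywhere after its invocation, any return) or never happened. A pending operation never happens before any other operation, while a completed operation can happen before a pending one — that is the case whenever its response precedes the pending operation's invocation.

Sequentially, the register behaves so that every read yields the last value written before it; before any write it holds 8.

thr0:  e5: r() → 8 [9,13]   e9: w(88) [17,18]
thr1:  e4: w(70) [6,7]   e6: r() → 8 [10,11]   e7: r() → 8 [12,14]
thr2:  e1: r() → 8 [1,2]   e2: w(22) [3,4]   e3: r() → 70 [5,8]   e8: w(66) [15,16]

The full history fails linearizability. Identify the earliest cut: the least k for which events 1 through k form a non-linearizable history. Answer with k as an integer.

one valid order for events 1..10 is e1, e2, e4, e3:
1. e1 r() → 8, leaving value 8
2. e2 w(22), leaving value 22
3. e4 w(70), leaving value 70
4. e3 r() → 70, leaving value 70
once event 11 joins (e6's response, time 11), exhaustive search finds no witness
including or dropping the 1 pending operation (e5) in any combination fails
one such order, e1, e2, e3, e4, e6 (pending dropped), breaks at step 3 where e3 r() → 70 is illegal
one such order, e1, e2, e4, e3, e6 (pending dropped), breaks at step 5 where e6 r() → 8 is illegal

11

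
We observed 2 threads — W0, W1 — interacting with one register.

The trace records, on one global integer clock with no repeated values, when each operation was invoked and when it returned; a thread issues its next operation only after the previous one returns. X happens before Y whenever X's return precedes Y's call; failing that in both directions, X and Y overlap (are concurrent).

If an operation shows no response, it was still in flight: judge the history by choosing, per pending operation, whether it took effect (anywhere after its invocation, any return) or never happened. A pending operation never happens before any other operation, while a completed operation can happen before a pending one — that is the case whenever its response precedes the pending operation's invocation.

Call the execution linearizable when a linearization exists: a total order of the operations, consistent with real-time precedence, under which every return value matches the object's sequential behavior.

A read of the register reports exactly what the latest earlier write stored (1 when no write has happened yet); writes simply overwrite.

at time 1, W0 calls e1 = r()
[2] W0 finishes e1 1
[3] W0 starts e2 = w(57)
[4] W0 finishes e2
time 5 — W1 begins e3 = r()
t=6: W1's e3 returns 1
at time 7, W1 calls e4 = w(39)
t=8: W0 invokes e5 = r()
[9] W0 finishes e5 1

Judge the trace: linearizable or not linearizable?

not linearizable

through event 5 a valid linearization exists; event 6 (e3 responding at time 6) ends that
exhaustive check: the 3 completed register ops admit one real-time order; illegal
for example e1, e2, e3 fails at step 3: e3 r() → 1 is not legal there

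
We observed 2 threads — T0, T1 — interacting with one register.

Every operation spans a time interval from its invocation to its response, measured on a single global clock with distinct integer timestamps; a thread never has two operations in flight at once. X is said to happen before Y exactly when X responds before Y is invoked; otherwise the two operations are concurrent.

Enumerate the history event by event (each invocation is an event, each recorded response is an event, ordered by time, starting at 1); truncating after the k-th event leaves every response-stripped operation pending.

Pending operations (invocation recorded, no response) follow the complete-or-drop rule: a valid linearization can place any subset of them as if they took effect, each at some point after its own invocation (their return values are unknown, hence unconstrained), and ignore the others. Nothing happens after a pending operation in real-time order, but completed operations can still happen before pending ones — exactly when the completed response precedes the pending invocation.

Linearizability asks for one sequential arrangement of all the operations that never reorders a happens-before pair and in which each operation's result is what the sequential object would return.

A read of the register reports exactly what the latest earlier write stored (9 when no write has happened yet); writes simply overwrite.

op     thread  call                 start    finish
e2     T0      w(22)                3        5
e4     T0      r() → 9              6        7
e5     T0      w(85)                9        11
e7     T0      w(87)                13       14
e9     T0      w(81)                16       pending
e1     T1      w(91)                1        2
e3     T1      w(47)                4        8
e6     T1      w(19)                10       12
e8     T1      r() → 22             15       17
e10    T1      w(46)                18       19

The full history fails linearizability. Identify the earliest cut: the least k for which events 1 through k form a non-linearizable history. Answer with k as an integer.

events 1..6 are linearizable, e.g. via e1, e2:
after step 1 (e1 w(91)): value 91
after step 2 (e2 w(22)): value 22
event 7 — e4's response, time 7 — after it, nothing linearizes
no completion choice of the 1 pending operation (e3) rescues it — every subset was tried
sample order e1, e2, e4 (pending dropped) stalls at step 3 — e4 r() → 9 has no legal effect

7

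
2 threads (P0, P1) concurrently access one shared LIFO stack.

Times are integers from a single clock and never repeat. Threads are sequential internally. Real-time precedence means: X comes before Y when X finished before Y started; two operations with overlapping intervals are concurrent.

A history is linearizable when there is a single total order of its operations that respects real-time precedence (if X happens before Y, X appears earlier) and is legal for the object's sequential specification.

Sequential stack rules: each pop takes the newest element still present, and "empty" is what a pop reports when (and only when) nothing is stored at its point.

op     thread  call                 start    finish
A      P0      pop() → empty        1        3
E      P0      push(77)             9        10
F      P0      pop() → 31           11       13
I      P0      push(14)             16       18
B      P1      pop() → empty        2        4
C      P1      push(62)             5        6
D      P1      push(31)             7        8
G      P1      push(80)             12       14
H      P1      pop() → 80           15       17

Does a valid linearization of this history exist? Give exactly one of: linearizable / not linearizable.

already the first 13 events (up to F's response at time 13) admit no linearization; the first 12 still do
all 2 real-time-respecting orders fail — 6 completed LIFO stack operations, no legal replay
including or dropping the 1 pending operation (G) in any combination fails
take A, B, C, D, E, F (pending dropped): step 6 already fails, because F pop() → 31 cannot occur there
take B, A, C, D, E, F (pending dropped): step 6 already fails, because F pop() → 31 cannot occur there

not linearizable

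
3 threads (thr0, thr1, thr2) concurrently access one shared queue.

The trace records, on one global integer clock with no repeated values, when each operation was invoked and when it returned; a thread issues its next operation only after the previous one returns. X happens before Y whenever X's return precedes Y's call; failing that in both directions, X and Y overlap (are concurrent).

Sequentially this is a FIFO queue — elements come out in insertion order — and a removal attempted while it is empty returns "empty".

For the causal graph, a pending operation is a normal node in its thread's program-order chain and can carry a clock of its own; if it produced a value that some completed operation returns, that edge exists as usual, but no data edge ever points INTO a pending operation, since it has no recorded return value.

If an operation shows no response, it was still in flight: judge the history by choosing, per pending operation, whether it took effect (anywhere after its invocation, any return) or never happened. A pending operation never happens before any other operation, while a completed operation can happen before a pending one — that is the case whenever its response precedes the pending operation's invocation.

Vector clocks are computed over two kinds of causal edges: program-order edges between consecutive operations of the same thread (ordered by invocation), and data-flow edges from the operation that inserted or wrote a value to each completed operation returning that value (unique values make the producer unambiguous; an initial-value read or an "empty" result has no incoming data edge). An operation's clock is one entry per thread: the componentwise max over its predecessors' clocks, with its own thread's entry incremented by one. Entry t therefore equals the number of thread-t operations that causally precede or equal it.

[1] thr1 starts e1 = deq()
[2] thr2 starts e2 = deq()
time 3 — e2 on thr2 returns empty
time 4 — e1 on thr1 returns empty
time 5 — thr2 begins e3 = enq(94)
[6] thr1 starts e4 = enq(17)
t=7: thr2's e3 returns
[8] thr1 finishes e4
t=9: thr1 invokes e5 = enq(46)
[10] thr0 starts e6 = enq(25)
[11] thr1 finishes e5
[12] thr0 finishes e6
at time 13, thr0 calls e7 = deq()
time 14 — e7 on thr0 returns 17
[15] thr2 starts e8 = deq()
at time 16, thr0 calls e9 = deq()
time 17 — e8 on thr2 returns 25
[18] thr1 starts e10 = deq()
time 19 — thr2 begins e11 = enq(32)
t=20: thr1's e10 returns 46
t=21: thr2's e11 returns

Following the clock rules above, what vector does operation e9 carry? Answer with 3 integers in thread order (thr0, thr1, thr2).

no predecessors for e2 (invoked 2): thr2 increments from zero → (0, 0, 1)
no predecessors for e1 (invoked 1): thr1 increments from zero → (0, 1, 0)
no predecessors for e6 (invoked 10): thr0 increments from zero → (1, 0, 0)
e3, invoked 5, takes VC(e2)=(0, 0, 1) under max, adds 1 for thr2 → (0, 0, 2)
e4, invoked 6, takes VC(e1)=(0, 1, 0) under max, adds 1 for thr1 → (0, 2, 0)
e5, invoked 9, takes VC(e4)=(0, 2, 0) under max, adds 1 for thr1 → (0, 3, 0)
e10, invoked 18, takes VC(e5)=(0, 3, 0) under max, adds 1 for thr1 → (0, 4, 0)
e8, invoked 15, takes VC(e3)=(0, 0, 2), VC(e6)=(1, 0, 0) under max, adds 1 for thr2 → (1, 0, 3)
e7, invoked 13, takes VC(e4)=(0, 2, 0), VC(e6)=(1, 0, 0) under max, adds 1 for thr0 → (2, 2, 0)
e11, invoked 19, takes VC(e8)=(1, 0, 3) under max, adds 1 for thr2 → (1, 0, 4)
e9, invoked 16, takes VC(e7)=(2, 2, 0) under max, adds 1 for thr0 → (3, 2, 0)
target: VC(e9) = (3, 2, 0)

(3, 2, 0)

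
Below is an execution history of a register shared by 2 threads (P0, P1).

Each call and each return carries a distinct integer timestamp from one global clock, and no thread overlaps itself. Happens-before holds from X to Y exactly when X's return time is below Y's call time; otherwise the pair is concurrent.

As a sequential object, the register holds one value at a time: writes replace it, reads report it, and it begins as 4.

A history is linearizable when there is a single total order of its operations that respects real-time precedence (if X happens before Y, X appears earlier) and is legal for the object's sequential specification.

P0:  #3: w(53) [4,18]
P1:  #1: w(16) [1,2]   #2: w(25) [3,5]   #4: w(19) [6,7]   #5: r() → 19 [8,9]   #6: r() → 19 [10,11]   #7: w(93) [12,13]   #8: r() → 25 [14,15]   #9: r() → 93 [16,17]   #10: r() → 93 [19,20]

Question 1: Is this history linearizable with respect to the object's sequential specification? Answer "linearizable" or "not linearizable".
not linearizable

already the first 15 events (up to #8's response at time 15) admit no linearization; the first 14 still do
a single order respects real time; the 7 completed register operations fail replay along it
including or dropping the 1 pending operation (#3) in any combination fails
for example #1, #2, #4, #5, #6, #7, #8 (pending dropped) fails at step 7: #8 r() → 25 is not legal there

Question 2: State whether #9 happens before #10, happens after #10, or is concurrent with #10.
before

#9 spans [16,17], #10 spans [19,20]
resp(#9)=17 < inv(#10)=19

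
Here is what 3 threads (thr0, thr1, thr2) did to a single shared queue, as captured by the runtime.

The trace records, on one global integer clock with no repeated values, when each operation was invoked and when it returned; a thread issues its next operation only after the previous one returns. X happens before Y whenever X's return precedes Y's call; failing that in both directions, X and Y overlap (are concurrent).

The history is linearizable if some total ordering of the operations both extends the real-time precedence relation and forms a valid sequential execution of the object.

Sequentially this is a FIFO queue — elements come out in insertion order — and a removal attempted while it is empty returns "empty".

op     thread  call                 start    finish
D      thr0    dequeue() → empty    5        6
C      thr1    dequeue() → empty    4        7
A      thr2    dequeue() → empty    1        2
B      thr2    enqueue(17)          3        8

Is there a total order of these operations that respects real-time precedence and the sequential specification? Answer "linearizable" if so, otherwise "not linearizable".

linearizable

a witness: A, C, D, B
step 1: A dequeue() → empty — queue <>
step 2: C dequeue() → empty — queue <>
step 3: D dequeue() → empty — queue <>
step 4: B enqueue(17) — queue <17>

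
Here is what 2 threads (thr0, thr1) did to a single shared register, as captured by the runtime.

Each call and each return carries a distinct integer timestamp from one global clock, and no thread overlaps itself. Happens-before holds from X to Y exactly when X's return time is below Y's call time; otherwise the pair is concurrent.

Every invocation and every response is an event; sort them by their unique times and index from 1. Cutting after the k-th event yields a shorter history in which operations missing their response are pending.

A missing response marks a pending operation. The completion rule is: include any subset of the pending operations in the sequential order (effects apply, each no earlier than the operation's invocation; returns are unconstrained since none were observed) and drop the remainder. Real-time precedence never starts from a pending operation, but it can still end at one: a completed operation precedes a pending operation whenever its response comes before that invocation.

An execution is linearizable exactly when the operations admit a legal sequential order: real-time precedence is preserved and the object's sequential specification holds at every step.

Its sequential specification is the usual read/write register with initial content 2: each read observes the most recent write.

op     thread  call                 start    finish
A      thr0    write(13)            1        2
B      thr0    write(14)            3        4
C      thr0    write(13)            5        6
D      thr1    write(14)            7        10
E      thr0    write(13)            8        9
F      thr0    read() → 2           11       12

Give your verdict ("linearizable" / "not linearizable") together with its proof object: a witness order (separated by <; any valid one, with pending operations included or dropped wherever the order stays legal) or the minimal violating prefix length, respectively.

events 1..11 are fine; event 12 — the response of F at time 12 — makes the prefix non-linearizable
all 2 real-time-respecting orders fail — 6 completed register operations, no legal replay
sample order A, B, C, D, E, F stalls at step 6 — F read() → 2 has no legal effect
sample order A, B, C, E, D, F stalls at step 6 — F read() → 2 has no legal effect

not linearizable — minimal violating prefix: 12 events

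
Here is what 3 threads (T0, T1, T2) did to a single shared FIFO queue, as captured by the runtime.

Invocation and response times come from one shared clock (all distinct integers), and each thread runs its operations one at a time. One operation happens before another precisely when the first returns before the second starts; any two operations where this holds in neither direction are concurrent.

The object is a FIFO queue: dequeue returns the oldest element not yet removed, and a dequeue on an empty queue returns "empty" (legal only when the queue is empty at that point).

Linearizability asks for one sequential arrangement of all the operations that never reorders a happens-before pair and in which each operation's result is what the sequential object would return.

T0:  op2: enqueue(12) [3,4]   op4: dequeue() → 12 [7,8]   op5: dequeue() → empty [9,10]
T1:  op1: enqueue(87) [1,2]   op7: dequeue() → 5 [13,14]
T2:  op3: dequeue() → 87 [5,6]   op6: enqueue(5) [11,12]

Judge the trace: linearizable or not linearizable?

linearizable

witness order: op1, op2, op3, op4, op5, op6, op7
1. op1 enqueue(87), leaving queue <87>
2. op2 enqueue(12), leaving queue <87,12>
3. op3 dequeue() → 87, leaving queue <12>
4. op4 dequeue() → 12, leaving queue <>
5. op5 dequeue() → empty, leaving queue <>
6. op6 enqueue(5), leaving queue <5>
7. op7 dequeue() → 5, leaving queue <>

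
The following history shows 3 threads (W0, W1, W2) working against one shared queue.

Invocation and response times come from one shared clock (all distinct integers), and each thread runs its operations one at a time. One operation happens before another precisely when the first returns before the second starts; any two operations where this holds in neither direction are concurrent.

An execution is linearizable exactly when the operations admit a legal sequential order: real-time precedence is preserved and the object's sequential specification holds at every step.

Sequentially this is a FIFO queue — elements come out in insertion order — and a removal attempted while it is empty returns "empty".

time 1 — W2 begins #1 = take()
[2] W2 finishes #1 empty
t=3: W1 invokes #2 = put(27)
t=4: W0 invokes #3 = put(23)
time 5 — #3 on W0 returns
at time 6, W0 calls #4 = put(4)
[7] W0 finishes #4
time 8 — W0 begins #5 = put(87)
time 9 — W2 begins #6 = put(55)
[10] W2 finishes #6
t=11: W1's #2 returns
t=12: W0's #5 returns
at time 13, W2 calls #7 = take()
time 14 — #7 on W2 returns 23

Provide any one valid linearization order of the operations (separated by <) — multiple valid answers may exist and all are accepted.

#1 < #3 < #2 < #4 < #5 < #6 < #7

1. #1 take() → empty, leaving queue <>
2. #3 put(23), leaving queue <23>
3. #2 put(27), leaving queue <23,27>
4. #4 put(4), leaving queue <23,27,4>
5. #5 put(87), leaving queue <23,27,4,87>
6. #6 put(55), leaving queue <23,27,4,87,55>
7. #7 take() → 23, leaving queue <27,4,87,55>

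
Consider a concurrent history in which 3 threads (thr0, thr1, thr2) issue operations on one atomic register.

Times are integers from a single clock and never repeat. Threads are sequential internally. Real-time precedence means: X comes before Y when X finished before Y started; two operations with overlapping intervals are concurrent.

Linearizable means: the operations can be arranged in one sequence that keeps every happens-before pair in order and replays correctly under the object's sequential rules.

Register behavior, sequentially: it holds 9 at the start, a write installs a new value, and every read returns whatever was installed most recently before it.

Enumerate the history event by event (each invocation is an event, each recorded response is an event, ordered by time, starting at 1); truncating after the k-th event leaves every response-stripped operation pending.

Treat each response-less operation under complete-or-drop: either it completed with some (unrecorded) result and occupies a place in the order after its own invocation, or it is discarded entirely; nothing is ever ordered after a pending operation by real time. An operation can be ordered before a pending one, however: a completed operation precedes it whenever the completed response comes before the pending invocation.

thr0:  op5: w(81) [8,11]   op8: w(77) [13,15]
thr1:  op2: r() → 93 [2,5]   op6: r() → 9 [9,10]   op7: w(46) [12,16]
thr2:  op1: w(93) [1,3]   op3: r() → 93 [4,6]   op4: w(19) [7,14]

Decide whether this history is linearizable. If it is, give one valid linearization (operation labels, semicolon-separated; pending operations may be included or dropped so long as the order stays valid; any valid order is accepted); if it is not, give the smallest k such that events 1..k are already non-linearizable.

not linearizable — minimal violating prefix: 10 events

cut after 9 events: linearizable; cut after 10 events (op6 responds, time 10): not linearizable
every one of the 3 real-time-consistent orders over 4 completed atomic register ops fails the sequential spec
completion choices over the 2 pending operations (op4, op5) were checked; none helps
one such order, op1, op2, op3, op6 (pending dropped), breaks at step 4 where op6 r() → 9 is illegal
one such order, op1, op3, op2, op6 (pending dropped), breaks at step 4 where op6 r() → 9 is illegal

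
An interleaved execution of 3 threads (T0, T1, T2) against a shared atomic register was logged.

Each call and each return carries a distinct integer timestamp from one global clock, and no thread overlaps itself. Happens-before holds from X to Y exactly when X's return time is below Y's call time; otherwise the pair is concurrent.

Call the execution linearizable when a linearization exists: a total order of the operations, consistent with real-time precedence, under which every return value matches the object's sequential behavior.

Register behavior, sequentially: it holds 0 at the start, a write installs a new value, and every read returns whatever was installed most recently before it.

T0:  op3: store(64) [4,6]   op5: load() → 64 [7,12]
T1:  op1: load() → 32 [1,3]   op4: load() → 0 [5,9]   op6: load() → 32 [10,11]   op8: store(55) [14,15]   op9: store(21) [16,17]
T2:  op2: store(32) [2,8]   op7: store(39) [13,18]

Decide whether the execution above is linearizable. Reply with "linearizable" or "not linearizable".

through event 8 a valid linearization exists; event 9 (op4 responding at time 9) ends that
8 orders of the 4 completed atomic register ops respect real time; none is legal
completion choices over the 1 pending operation (op5) were checked; none helps
take op1, op2, op3, op4 (pending dropped): step 1 already fails, because op1 load() → 32 cannot occur there
take op1, op2, op4, op3 (pending dropped): step 1 already fails, because op1 load() → 32 cannot occur there

not linearizable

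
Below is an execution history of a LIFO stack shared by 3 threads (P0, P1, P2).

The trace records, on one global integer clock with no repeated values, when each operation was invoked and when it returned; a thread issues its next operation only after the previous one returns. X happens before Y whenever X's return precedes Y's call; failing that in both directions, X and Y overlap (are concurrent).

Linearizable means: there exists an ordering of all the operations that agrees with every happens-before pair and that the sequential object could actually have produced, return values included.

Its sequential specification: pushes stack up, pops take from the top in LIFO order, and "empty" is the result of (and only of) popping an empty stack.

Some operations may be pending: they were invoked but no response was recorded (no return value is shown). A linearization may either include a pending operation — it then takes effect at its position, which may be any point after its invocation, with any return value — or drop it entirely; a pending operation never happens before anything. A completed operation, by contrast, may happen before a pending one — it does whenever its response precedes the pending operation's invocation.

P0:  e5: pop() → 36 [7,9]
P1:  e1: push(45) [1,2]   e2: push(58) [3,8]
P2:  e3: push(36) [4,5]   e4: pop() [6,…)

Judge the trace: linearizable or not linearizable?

linearizable

witness order: e1, e2, e3, e5
after step 1 (e1 push(45)): stack <45>
after step 2 (e2 push(58)): stack <45,58>
after step 3 (e3 push(36)): stack <45,58,36>
after step 4 (e5 pop() → 36): stack <45,58>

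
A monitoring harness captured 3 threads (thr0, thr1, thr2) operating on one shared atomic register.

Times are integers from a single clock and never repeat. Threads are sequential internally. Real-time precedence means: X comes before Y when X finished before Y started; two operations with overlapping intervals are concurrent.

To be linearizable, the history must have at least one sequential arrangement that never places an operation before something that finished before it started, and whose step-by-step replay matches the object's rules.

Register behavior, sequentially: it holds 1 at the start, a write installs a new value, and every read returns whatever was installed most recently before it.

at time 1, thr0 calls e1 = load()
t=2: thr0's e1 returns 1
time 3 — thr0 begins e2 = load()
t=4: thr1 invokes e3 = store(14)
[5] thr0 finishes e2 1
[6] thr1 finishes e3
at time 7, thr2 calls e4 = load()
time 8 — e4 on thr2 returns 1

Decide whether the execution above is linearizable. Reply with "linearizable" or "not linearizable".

already the first 8 events (up to e4's response at time 8) admit no linearization; the first 7 still do
the 4 completed operations admit 2 real-time orders; each fails the atomic register replay
for example e1, e2, e3, e4 fails at step 4: e4 load() → 1 is not legal there
for example e1, e3, e2, e4 fails at step 3: e2 load() → 1 is not legal there

not linearizable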